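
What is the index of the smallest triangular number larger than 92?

Solve n(n+1)/2 > 92 for integer n.
The largest n with value ≤ 92 is 13 (since 91 ≤ 92 < 105), so the first above is n = 14, value 105.

14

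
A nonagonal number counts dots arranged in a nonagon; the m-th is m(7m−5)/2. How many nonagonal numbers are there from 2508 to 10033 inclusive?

26

The n-th nonagonal number is n(7n−5)/2.
Smallest index with value ≥ 2508: n = 28 (giving 2674).
Largest index with value ≤ 10033: n = 53 (giving 9699).
Indices 28 through 53: 26 terms.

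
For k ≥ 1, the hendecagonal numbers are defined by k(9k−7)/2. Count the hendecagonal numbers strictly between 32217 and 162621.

The n-th hendecagonal number is n(9n−7)/2.
Smallest index with value > 32217: n = 86 (giving 32981).
Largest index with value < 162621: n = 190 (giving 161785).
Indices 86 through 190: 105 terms.

105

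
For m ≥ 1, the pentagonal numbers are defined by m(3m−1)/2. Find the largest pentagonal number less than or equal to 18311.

18095

Solve n(3n−1)/2 ≤ 18311 for integer n.
n = 110 gives 18095 ≤ 18311, while n = 111 gives 18426 > 18311; so the answer is 18095.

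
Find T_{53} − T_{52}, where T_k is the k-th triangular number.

53

Consecutive triangular numbers differ by n: T_{53} − T_{52} = 53.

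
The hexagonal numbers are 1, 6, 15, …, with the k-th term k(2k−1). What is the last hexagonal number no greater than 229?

190

Solve n(2n−1) ≤ 229 for integer n.
n = 10 gives 190 ≤ 229, while n = 11 gives 231 > 229; so the answer is 190.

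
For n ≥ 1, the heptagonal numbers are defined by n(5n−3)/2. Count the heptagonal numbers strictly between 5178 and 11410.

The n-th heptagonal number is n(5n−3)/2.
Smallest index with value > 5178: n = 46 (giving 5221).
Largest index with value < 11410: n = 67 (giving 11122).
Indices 46 through 67: 22 terms.

22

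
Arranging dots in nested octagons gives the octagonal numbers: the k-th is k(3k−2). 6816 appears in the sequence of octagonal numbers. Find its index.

Set n(3n−2) = 6816, giving 3n² − 2n − 6816 = 0.
The discriminant is 4 + 12·6816 = 81796, and √81796 = 286.
So n = (2 + 286) / 6 = 288/6 = 48.

48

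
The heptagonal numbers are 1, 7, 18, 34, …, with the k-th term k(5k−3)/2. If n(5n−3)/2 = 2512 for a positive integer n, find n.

Set n(5n−3)/2 = 2512, giving 5n² − 3n − 5024 = 0.
So n = (3 + 317) / 10 = 320/10 = 32.
Check: 32·(5·32 − 3)/2 = 2512. ✓

32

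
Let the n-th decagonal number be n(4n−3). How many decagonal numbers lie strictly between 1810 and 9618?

The n-th decagonal number is n(4n−3).
Smallest index with value > 1810: n = 22 (giving 1870).
Largest index with value < 9618: n = 49 (giving 9457).
Indices 22 through 49: 28 terms.

28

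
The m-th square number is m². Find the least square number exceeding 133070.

133225

Solve n² > 133070 for integer n.
The largest n with value ≤ 133070 is 364 (since 132496 ≤ 133070 < 133225), so the first above is n = 365, value 133225.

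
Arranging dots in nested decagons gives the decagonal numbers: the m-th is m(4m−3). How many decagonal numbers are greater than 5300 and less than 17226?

29

The n-th decagonal number is n(4n−3).
Smallest index with value > 5300: n = 37 (giving 5365).
Largest index with value < 17226: n = 65 (giving 16705).
Indices 37 through 65: 29 terms.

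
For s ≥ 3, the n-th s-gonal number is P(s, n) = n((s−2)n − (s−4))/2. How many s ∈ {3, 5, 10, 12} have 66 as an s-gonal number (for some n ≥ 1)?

s = 3: P(3, 11) = 66. ✓
s = 5: P(5, 6) = 51 and P(5, 7) = 70; 66 is not s-gonal.
s = 10: P(10, 4) = 52 and P(10, 5) = 85; 66 is not s-gonal.
s = 12: P(12, 4) = 64 and P(12, 5) = 105; 66 is not s-gonal.
Hits: s ∈ {3} → 1.

1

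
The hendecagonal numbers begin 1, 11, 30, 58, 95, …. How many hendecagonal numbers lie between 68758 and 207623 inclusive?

The n-th hendecagonal number is n(9n−7)/2.
Smallest index with value ≥ 68758: n = 124 (giving 68758).
Largest index with value ≤ 207623: n = 215 (giving 207260).
Indices 124 through 215: 92 terms.

92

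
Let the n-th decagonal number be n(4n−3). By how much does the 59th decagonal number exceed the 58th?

465

Consecutive decagonal numbers differ by 8n − 7: here 8·59 − 7 = 465.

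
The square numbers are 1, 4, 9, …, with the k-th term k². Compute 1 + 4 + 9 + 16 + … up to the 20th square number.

2870

Σ_{i=1}^{20} i² = 20·21·41/6 = 2870.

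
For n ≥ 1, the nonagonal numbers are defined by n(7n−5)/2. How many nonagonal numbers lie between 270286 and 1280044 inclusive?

327

The n-th nonagonal number is n(7n−5)/2.
Smallest index with value ≥ 270286: n = 279 (giving 271746).
Largest index with value ≤ 1280044: n = 605 (giving 1279575).
Indices 279 through 605: 327 terms.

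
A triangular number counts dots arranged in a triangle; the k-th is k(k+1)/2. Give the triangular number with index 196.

The 196th triangular number is n(n+1)/2 with n = 196.
196·197/2 = 38612/2 = 19306.

19306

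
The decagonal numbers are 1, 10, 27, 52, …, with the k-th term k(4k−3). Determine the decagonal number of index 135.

72495

The 135th decagonal number is n(4n−3) with n = 135.
135·(4·135 − 3) = 135·537 = 72495.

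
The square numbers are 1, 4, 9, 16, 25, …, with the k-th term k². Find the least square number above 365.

400

Solve n² > 365 for integer n.
The largest n with value ≤ 365 is 19 (since 361 ≤ 365 < 400), so the first above is n = 20, value 400.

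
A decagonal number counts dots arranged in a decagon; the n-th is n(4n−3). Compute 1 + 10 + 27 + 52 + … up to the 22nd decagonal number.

Σ i(4i−3) = 4Σi² − 3Σi over i = 1..22.
Σi = 253 and Σi² = 3795.
4·3795 − 3·253 = 14421.

14421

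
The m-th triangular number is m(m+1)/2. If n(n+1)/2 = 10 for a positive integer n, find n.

4

Set n(n+1)/2 = 10, giving n² + n − 20 = 0.
The discriminant is 1 + 8·10 = 81, and √81 = 9.
So n = (-1 + 9) / 2 = 8/2 = 4.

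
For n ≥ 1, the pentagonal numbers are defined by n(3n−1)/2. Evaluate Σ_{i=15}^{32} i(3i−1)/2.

15426

Σ i(3i−1)/2 = (3Σi² − Σi) / 2 over i = 15..32.
Σi = 528 − 105 = 423 and Σi² = 11440 − 1015 = 10425.
(3·10425 − 1·423) / 2 = 30852/2 = 15426.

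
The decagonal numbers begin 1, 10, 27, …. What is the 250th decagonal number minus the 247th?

5955

250·(4·250 − 3) = 249250 and 247·(4·247 − 3) = 243295.
Difference: 249250 − 243295 = 5955.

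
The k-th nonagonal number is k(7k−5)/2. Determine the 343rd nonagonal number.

The 343rd nonagonal number is n(7n−5)/2 with n = 343.
343·(7·343 − 5)/2 = 343·2396/2 = 343·1198 = 410914.

410914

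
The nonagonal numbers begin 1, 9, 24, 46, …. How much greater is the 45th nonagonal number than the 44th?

Consecutive nonagonal numbers differ by 7n − 6: here 7·45 − 6 = 309.

309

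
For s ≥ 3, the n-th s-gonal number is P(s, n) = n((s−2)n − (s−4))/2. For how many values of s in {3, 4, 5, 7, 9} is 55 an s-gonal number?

2

s = 3: P(3, 10) = 55. ✓
s = 4: P(4, 7) = 49 and P(4, 8) = 64; 55 is not s-gonal.
s = 5: P(5, 6) = 51 and P(5, 7) = 70; 55 is not s-gonal.
s = 7: P(7, 5) = 55. ✓
s = 9: P(9, 4) = 46 and P(9, 5) = 75; 55 is not s-gonal.
Hits: s ∈ {3, 7} → 2.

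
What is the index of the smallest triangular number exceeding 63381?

356

Solve n(n+1)/2 > 63381 for integer n.
The largest n with value ≤ 63381 is 355 (since 63190 ≤ 63381 < 63546), so the first above is n = 356, value 63546.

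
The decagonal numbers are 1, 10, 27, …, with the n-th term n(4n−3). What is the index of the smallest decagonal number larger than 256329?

254

Solve n(4n−3) > 256329 for integer n.
The largest n with value ≤ 256329 is 253 (since 255277 ≤ 256329 < 257302), so the first above is n = 254, value 257302.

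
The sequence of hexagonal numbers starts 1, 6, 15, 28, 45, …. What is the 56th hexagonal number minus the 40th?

56·(2·56 − 1) = 6216 and 40·(2·40 − 1) = 3160.
Difference: 6216 − 3160 = 3056.

3056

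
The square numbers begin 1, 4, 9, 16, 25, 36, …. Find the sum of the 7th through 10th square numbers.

294

Σ_{i=7}^{10} i² = 385 − 91 = 294.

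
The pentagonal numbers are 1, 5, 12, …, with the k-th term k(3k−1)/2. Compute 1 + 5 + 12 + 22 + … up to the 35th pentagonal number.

Σ i(3i−1)/2 = (3Σi² − Σi) / 2 over i = 1..35.
Σi = 630 and Σi² = 14910.
(3·14910 − 1·630) / 2 = 44100/2 = 22050.

22050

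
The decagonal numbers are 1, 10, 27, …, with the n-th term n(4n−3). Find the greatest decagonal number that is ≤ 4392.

Solve n(4n−3) ≤ 4392 for integer n.
n = 33 gives 4257 ≤ 4392, while n = 34 gives 4522 > 4392; so the answer is 4257.

4257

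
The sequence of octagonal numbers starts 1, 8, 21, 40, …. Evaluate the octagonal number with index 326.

318176

The 326th octagonal number is n(3n−2) with n = 326.
326·(3·326 − 2) = 326·976 = 318176.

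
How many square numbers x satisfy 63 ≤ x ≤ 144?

5

The n-th square number is n².
Smallest index with value ≥ 63: n = 8 (giving 64).
Largest index with value ≤ 144: n = 12 (giving 144).
Indices 8 through 12: 5 terms.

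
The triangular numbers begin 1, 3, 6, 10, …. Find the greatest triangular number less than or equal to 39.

36

Solve n(n+1)/2 ≤ 39 for integer n.
n = 8 gives 36 ≤ 39, while n = 9 gives 45 > 39; so the answer is 36.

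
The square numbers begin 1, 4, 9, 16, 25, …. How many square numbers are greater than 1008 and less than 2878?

22

The n-th square number is n².
Smallest index with value > 1008: n = 32 (giving 1024).
Largest index with value < 2878: n = 53 (giving 2809).
Indices 32 through 53: 22 terms.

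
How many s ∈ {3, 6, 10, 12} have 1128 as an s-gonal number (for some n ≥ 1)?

2

s = 3: P(3, 47) = 1128. ✓
s = 6: P(6, 24) = 1128. ✓
s = 10: P(10, 17) = 1105 and P(10, 18) = 1242; 1128 is not s-gonal.
s = 12: P(12, 15) = 1065 and P(12, 16) = 1216; 1128 is not s-gonal.
Hits: s ∈ {3, 6} → 2.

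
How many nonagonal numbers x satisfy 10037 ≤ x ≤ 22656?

27

The n-th nonagonal number is n(7n−5)/2.
Smallest index with value ≥ 10037: n = 54 (giving 10071).
Largest index with value ≤ 22656: n = 80 (giving 22200).
Indices 54 through 80: 27 terms.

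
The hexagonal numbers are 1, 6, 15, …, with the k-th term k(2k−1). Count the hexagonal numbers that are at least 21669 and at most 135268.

156

The n-th hexagonal number is n(2n−1).
Smallest index with value ≥ 21669: n = 105 (giving 21945).
Largest index with value ≤ 135268: n = 260 (giving 134940).
Indices 105 through 260: 156 terms.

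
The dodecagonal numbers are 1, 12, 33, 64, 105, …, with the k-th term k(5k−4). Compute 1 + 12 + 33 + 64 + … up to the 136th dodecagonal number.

Σ i(5i−4) = 5Σi² − 4Σi over i = 1..136.
Σi = 9316 and Σi² = 847756.
5·847756 − 4·9316 = 4201516.

4201516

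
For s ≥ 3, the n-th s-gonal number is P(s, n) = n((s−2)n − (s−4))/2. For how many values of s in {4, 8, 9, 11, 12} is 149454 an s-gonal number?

1

s = 4: P(4, 386) = 148996 and P(4, 387) = 149769; 149454 is not s-gonal.
s = 8: P(8, 223) = 148741 and P(8, 224) = 150080; 149454 is not s-gonal.
s = 9: P(9, 207) = 149454. ✓
s = 11: P(11, 182) = 148421 and P(11, 183) = 150060; 149454 is not s-gonal.
s = 12: P(12, 173) = 148953 and P(12, 174) = 150684; 149454 is not s-gonal.
Hits: s ∈ {9} → 1.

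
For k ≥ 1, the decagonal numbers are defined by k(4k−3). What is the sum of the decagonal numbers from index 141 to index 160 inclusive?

1805650

Σ i(4i−3) = 4Σi² − 3Σi over i = 141..160.
Σi = 12880 − 9870 = 3010 and Σi² = 1378160 − 924490 = 453670.
4·453670 − 3·3010 = 1805650.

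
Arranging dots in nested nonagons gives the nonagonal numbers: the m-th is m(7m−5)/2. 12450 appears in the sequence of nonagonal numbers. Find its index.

Set n(7n−5)/2 = 12450, giving 7n² − 5n − 24900 = 0.
So n = (5 + 835) / 14 = 840/14 = 60.

60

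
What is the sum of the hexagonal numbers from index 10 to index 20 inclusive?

Σ i(2i−1) = 2Σi² − Σi over i = 10..20.
Σi = 210 − 45 = 165 and Σi² = 2870 − 285 = 2585.
2·2585 − 1·165 = 5005.

5005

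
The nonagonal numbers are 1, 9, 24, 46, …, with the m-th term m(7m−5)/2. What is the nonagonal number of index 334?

334·(7·334 − 5)/2 = 334·2333/2 = 389611.

389611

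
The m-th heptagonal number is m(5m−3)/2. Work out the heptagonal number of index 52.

6682

The 52nd heptagonal number is n(5n−3)/2 with n = 52.
52·(5·52 − 3)/2 = 52·257/2 = 6682.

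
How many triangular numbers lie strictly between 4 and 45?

The n-th triangular number is n(n+1)/2.
Smallest index with value > 4: n = 3 (giving 6).
Largest index with value < 45: n = 8 (giving 36).
Indices 3 through 8: 6 terms.

6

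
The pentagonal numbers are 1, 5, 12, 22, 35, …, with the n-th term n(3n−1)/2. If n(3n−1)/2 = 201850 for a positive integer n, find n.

367

Set n(3n−1)/2 = 201850, giving 3n² − n − 403700 = 0.
So n = (1 + 2201) / 6 = 2202/6 = 367.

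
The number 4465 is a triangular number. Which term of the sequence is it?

Set n(n+1)/2 = 4465, giving n² + n − 8930 = 0.
So n = (-1 + 189) / 2 = 188/2 = 94.
Check: 94·95/2 = 4465. ✓

94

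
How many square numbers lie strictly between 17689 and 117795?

210

The n-th square number is n².
Smallest index with value > 17689: n = 134 (giving 17956).
Largest index with value < 117795: n = 343 (giving 117649).
Indices 134 through 343: 210 terms.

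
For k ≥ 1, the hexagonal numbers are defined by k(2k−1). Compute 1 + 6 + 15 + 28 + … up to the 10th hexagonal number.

715

Σ i(2i−1) = 2Σi² − Σi over i = 1..10.
Σi = 55 and Σi² = 385.
2·385 − 1·55 = 715.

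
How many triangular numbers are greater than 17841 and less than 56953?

148

The n-th triangular number is n(n+1)/2.
Smallest index with value > 17841: n = 189 (giving 17955).
Largest index with value < 56953: n = 336 (giving 56616).
Indices 189 through 336: 148 terms.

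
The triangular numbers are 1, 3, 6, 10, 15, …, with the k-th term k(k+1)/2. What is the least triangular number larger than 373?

378

Solve n(n+1)/2 > 373 for integer n.
The largest n with value ≤ 373 is 26 (since 351 ≤ 373 < 378), so the first above is n = 27, value 378.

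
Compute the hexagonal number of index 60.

The 60th hexagonal number is n(2n−1) with n = 60.
60·(2·60 − 1) = 60·119 = 7140.

7140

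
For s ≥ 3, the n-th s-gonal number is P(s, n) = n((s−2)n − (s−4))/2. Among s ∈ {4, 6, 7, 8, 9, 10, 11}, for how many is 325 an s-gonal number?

2

s = 4: P(4, 18) = 324 and P(4, 19) = 361; 325 is not s-gonal.
s = 6: P(6, 13) = 325. ✓
s = 7: P(7, 11) = 286 and P(7, 12) = 342; 325 is not s-gonal.
s = 8: P(8, 10) = 280 and P(8, 11) = 341; 325 is not s-gonal.
s = 9: P(9, 10) = 325. ✓
s = 10: P(10, 9) = 297 and P(10, 10) = 370; 325 is not s-gonal.
s = 11: P(11, 8) = 260 and P(11, 9) = 333; 325 is not s-gonal.
Hits: s ∈ {6, 9} → 2.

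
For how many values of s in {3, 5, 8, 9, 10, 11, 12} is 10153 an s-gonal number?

1

s = 3: P(3, 142) = 10153. ✓
s = 5: P(5, 82) = 10045 and P(5, 83) = 10292; 10153 is not s-gonal.
s = 8: P(8, 58) = 9976 and P(8, 59) = 10325; 10153 is not s-gonal.
s = 9: P(9, 54) = 10071 and P(9, 55) = 10450; 10153 is not s-gonal.
s = 10: P(10, 50) = 9850 and P(10, 51) = 10251; 10153 is not s-gonal.
s = 11: P(11, 47) = 9776 and P(11, 48) = 10200; 10153 is not s-gonal.
s = 12: P(12, 45) = 9945 and P(12, 46) = 10396; 10153 is not s-gonal.
Hits: s ∈ {3} → 1.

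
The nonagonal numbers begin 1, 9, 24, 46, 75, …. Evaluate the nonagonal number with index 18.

18·(7·18 − 5)/2 = 18·121/2 = 1089.

1089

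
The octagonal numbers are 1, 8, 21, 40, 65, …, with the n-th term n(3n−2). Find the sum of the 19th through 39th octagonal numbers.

54075

Σ i(3i−2) = 3Σi² − 2Σi over i = 19..39.
Σi = 780 − 171 = 609 and Σi² = 20540 − 2109 = 18431.
3·18431 − 2·609 = 54075.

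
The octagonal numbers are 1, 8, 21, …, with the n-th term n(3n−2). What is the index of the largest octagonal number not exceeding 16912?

Solve n(3n−2) ≤ 16912 for integer n.
n = 75 gives 16725 ≤ 16912, while n = 76 gives 17176 > 16912; so the answer is index 75.

75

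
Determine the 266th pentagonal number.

266·(3·266 − 1)/2 = 266·797/2 = 106001.

106001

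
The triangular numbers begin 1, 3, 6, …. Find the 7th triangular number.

28

The 7th triangular number is n(n+1)/2 with n = 7.
7·8/2 = 56/2 = 28.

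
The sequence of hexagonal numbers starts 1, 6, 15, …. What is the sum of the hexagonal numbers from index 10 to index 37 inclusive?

Σ i(2i−1) = 2Σi² − Σi over i = 10..37.
Σi = 703 − 45 = 658 and Σi² = 17575 − 285 = 17290.
2·17290 − 1·658 = 33922.

33922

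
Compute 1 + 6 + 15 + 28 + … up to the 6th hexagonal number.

161

Σ i(2i−1) = 2Σi² − Σi over i = 1..6.
Σi = 21 and Σi² = 91.
2·91 − 1·21 = 161.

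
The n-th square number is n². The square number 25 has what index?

5

We need n² = 25, so n = √25 = 5.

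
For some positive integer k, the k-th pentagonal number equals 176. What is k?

11

Set n(3n−1)/2 = 176, giving 3n² − n − 352 = 0.
So n = (1 + 65) / 6 = 66/6 = 11.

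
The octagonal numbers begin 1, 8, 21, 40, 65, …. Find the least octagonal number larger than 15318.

15408

Solve n(3n−2) > 15318 for integer n.
The largest n with value ≤ 15318 is 71 (since 14981 ≤ 15318 < 15408), so the first above is n = 72, value 15408.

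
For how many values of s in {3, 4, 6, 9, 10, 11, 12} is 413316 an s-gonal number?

s = 3: P(3, 908) = 412686 and P(3, 909) = 413595; 413316 is not s-gonal.
s = 4: P(4, 642) = 412164 and P(4, 643) = 413449; 413316 is not s-gonal.
s = 6: P(6, 454) = 411778 and P(6, 455) = 413595; 413316 is not s-gonal.
s = 9: P(9, 344) = 413316. ✓
s = 10: P(10, 321) = 411201 and P(10, 322) = 413770; 413316 is not s-gonal.
s = 11: P(11, 303) = 412080 and P(11, 304) = 414808; 413316 is not s-gonal.
s = 12: P(12, 287) = 410697 and P(12, 288) = 413568; 413316 is not s-gonal.
Hits: s ∈ {9} → 1.

1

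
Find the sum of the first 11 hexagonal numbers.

946

Σ i(2i−1) = 2Σi² − Σi over i = 1..11.
Σi = 66 and Σi² = 506.
2·506 − 1·66 = 946.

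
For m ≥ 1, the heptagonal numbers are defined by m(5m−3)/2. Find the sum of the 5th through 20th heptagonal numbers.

6800

Σ i(5i−3)/2 = (5Σi² − 3Σi) / 2 over i = 5..20.
Σi = 210 − 10 = 200 and Σi² = 2870 − 30 = 2840.
(5·2840 − 3·200) / 2 = 13600/2 = 6800.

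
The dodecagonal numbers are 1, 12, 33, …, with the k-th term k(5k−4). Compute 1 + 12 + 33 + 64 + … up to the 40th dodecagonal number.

107420

Σ i(5i−4) = 5Σi² − 4Σi over i = 1..40.
Σi = 820 and Σi² = 22140.
5·22140 − 4·820 = 107420.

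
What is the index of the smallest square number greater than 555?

24

Solve n² > 555 for integer n.
The largest n with value ≤ 555 is 23 (since 529 ≤ 555 < 576), so the first above is n = 24, value 576.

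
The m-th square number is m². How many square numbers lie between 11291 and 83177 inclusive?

The n-th square number is n².
Smallest index with value ≥ 11291: n = 107 (giving 11449).
Largest index with value ≤ 83177: n = 288 (giving 82944).
Indices 107 through 288: 182 terms.

182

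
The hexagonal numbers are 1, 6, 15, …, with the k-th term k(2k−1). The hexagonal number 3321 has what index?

41

Set n(2n−1) = 3321, giving 2n² − n − 3321 = 0.
The discriminant is 1 + 8·3321 = 26569, and √26569 = 163.
So n = (1 + 163) / 4 = 164/4 = 41.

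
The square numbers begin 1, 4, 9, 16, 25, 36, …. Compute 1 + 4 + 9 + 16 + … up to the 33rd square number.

Σ_{i=1}^{33} i² = 33·34·67/6 = 12529.

12529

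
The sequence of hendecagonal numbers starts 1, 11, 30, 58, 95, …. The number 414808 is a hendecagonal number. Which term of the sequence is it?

Set n(9n−7)/2 = 414808, giving 9n² − 7n − 829616 = 0.
The discriminant is 49 + 72·414808 = 29866225, and √29866225 = 5465.
So n = (7 + 5465) / 18 = 5472/18 = 304.

304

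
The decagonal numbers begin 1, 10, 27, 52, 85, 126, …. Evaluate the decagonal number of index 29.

The 29th decagonal number is n(4n−3) with n = 29.
29·(4·29 − 3) = 29·113 = 3277.

3277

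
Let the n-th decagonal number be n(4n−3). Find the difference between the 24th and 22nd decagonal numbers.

24·(4·24 − 3) = 2232 and 22·(4·22 − 3) = 1870.
Difference: 2232 − 1870 = 362.

362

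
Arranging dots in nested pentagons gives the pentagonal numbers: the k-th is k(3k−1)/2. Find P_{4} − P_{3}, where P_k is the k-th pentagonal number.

Consecutive pentagonal numbers differ by 3n − 2: here 3·4 − 2 = 10.

10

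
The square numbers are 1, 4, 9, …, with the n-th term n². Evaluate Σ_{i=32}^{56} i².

Σ_{i=32}^{56} i² = 60116 − 10416 = 49700.

49700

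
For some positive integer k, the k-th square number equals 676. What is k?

26

We need n² = 676, so n = √676 = 26.
Check: 26² = 676. ✓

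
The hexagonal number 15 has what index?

Set n(2n−1) = 15, giving 2n² − n − 15 = 0.
So n = (1 + 11) / 4 = 12/4 = 3.
Check: 3·(2·3 − 1) = 15. ✓

3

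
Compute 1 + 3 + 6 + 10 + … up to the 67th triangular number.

Σ i(i+1)/2 = (Σi² + Σi) / 2 over i = 1..67.
Σi = 2278 and Σi² = 102510.
(1·102510 + 1·2278) / 2 = 104788/2 = 52394.

52394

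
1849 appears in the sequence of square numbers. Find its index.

We need n² = 1849, so n = √1849 = 43.

43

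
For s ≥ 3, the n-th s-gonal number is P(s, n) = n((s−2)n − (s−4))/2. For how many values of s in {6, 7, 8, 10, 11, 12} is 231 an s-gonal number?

1

s = 6: P(6, 11) = 231. ✓
s = 7: P(7, 9) = 189 and P(7, 10) = 235; 231 is not s-gonal.
s = 8: P(8, 9) = 225 and P(8, 10) = 280; 231 is not s-gonal.
s = 10: P(10, 7) = 175 and P(10, 8) = 232; 231 is not s-gonal.
s = 11: P(11, 7) = 196 and P(11, 8) = 260; 231 is not s-gonal.
s = 12: P(12, 7) = 217 and P(12, 8) = 288; 231 is not s-gonal.
Hits: s ∈ {6} → 1.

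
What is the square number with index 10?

The 10th square number is n² with n = 10.
10² = 100.

100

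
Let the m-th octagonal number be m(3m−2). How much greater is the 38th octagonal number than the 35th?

38·(3·38 − 2) = 4256 and 35·(3·35 − 2) = 3605.
Difference: 4256 − 3605 = 651.

651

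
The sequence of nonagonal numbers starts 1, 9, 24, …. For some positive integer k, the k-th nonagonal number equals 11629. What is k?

Set n(7n−5)/2 = 11629, giving 7n² − 5n − 23258 = 0.
The discriminant is 25 + 56·11629 = 651249, and √651249 = 807.
So n = (5 + 807) / 14 = 812/14 = 58.

58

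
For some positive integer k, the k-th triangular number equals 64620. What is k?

Set n(n+1)/2 = 64620, giving n² + n − 129240 = 0.
The discriminant is 1 + 8·64620 = 516961, and √516961 = 719.
So n = (-1 + 719) / 2 = 718/2 = 359.

359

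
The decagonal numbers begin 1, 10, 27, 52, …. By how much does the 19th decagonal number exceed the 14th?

19·(4·19 − 3) = 1387 and 14·(4·14 − 3) = 742.
Difference: 1387 − 742 = 645.

645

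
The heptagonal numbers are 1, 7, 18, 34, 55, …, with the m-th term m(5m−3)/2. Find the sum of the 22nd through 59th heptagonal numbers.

Σ i(5i−3)/2 = (5Σi² − 3Σi) / 2 over i = 22..59.
Σi = 1770 − 231 = 1539 and Σi² = 70210 − 3311 = 66899.
(5·66899 − 3·1539) / 2 = 329878/2 = 164939.

164939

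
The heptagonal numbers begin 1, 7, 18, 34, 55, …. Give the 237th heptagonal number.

The 237th heptagonal number is n(5n−3)/2 with n = 237.
237·(5·237 − 3)/2 = 237·1182/2 = 237·591 = 140067.

140067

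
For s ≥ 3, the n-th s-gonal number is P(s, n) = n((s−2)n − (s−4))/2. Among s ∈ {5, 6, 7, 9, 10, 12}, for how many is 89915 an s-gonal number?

s = 5: P(5, 245) = 89915. ✓
s = 6: P(6, 212) = 89676 and P(6, 213) = 90525; 89915 is not s-gonal.
s = 7: P(7, 189) = 89019 and P(7, 190) = 89965; 89915 is not s-gonal.
s = 9: P(9, 160) = 89200 and P(9, 161) = 90321; 89915 is not s-gonal.
s = 10: P(10, 150) = 89550 and P(10, 151) = 90751; 89915 is not s-gonal.
s = 12: P(12, 134) = 89244 and P(12, 135) = 90585; 89915 is not s-gonal.
Hits: s ∈ {5} → 1.

1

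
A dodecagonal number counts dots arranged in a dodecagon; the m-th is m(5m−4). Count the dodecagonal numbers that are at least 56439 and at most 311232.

143

The n-th dodecagonal number is n(5n−4).
Smallest index with value ≥ 56439: n = 107 (giving 56817).
Largest index with value ≤ 311232: n = 249 (giving 309009).
Indices 107 through 249: 143 terms.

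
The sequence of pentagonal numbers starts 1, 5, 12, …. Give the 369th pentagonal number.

204057

369·(3·369 − 1)/2 = 369·1106/2 = 369·553 = 204057.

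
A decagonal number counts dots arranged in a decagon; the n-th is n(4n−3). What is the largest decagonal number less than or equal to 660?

637

Solve n(4n−3) ≤ 660 for integer n.
n = 13 gives 637 ≤ 660, while n = 14 gives 742 > 660; so the answer is 637.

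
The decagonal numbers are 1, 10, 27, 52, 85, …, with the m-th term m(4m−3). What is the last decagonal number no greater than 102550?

Solve n(4n−3) ≤ 102550 for integer n.
n = 160 gives 101920 ≤ 102550, while n = 161 gives 103201 > 102550; so the answer is 101920.

101920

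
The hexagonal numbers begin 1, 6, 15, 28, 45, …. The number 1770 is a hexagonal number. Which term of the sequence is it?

30

Set n(2n−1) = 1770, giving 2n² − n − 1770 = 0.
So n = (1 + 119) / 4 = 120/4 = 30.
Check: 30·(2·30 − 1) = 1770. ✓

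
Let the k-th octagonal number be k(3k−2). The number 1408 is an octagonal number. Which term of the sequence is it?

Set n(3n−2) = 1408, giving 3n² − 2n − 1408 = 0.
The discriminant is 4 + 12·1408 = 16900, and √16900 = 130.
So n = (2 + 130) / 6 = 132/6 = 22.

22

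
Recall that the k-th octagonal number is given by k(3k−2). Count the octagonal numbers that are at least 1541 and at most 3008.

The n-th octagonal number is n(3n−2).
Smallest index with value ≥ 1541: n = 23 (giving 1541).
Largest index with value ≤ 3008: n = 32 (giving 3008).
Indices 23 through 32: 10 terms.

10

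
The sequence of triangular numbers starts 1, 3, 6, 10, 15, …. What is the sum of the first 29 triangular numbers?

4495

Σ i(i+1)/2 = (Σi² + Σi) / 2 over i = 1..29.
Σi = 435 and Σi² = 8555.
(1·8555 + 1·435) / 2 = 8990/2 = 4495.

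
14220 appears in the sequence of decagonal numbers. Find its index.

60

Set n(4n−3) = 14220, giving 4n² − 3n − 14220 = 0.
The discriminant is 9 + 16·14220 = 227529, and √227529 = 477.
So n = (3 + 477) / 8 = 480/8 = 60.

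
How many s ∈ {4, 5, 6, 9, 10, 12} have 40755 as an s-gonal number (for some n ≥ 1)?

s = 4: P(4, 201) = 40401 and P(4, 202) = 40804; 40755 is not s-gonal.
s = 5: P(5, 165) = 40755. ✓
s = 6: P(6, 143) = 40755. ✓
s = 9: P(9, 108) = 40554 and P(9, 109) = 41311; 40755 is not s-gonal.
s = 10: P(10, 101) = 40501 and P(10, 102) = 41310; 40755 is not s-gonal.
s = 12: P(12, 90) = 40140 and P(12, 91) = 41041; 40755 is not s-gonal.
Hits: s ∈ {5, 6} → 2.

2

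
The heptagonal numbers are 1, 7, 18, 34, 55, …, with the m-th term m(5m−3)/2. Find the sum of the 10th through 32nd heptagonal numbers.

27163

Σ i(5i−3)/2 = (5Σi² − 3Σi) / 2 over i = 10..32.
Σi = 528 − 45 = 483 and Σi² = 11440 − 285 = 11155.
(5·11155 − 3·483) / 2 = 54326/2 = 27163.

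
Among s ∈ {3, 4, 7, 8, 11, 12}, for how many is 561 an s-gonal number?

2

s = 3: P(3, 33) = 561. ✓
s = 4: P(4, 23) = 529 and P(4, 24) = 576; 561 is not s-gonal.
s = 7: P(7, 15) = 540 and P(7, 16) = 616; 561 is not s-gonal.
s = 8: P(8, 14) = 560 and P(8, 15) = 645; 561 is not s-gonal.
s = 11: P(11, 11) = 506 and P(11, 12) = 606; 561 is not s-gonal.
s = 12: P(12, 11) = 561. ✓
Hits: s ∈ {3, 12} → 2.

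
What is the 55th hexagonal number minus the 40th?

2835

55·(2·55 − 1) = 5995 and 40·(2·40 − 1) = 3160.
Difference: 5995 − 3160 = 2835.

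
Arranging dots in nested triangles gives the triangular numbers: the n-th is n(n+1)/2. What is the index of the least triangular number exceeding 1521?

Solve n(n+1)/2 > 1521 for integer n.
The largest n with value ≤ 1521 is 54 (since 1485 ≤ 1521 < 1540), so the first above is n = 55, value 1540.

55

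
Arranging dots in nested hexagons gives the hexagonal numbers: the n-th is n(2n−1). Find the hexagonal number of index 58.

6670

58·(2·58 − 1) = 58·115 = 6670.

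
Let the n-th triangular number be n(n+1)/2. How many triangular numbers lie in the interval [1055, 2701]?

The n-th triangular number is n(n+1)/2.
Smallest index with value ≥ 1055: n = 46 (giving 1081).
Largest index with value ≤ 2701: n = 73 (giving 2701).
Indices 46 through 73: 28 terms.

28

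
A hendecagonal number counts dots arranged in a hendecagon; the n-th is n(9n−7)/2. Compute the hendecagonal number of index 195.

The 195th hendecagonal number is n(9n−7)/2 with n = 195.
195·(9·195 − 7)/2 = 195·1748/2 = 195·874 = 170430.

170430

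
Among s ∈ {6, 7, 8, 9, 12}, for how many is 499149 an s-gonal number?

s = 6: P(6, 499) = 497503 and P(6, 500) = 499500; 499149 is not s-gonal.
s = 7: P(7, 447) = 498852 and P(7, 448) = 501088; 499149 is not s-gonal.
s = 8: P(8, 408) = 498576 and P(8, 409) = 501025; 499149 is not s-gonal.
s = 9: P(9, 378) = 499149. ✓
s = 12: P(12, 316) = 498016 and P(12, 317) = 501177; 499149 is not s-gonal.
Hits: s ∈ {9} → 1.

1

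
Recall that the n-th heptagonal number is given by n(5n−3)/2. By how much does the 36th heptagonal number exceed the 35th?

Consecutive heptagonal numbers differ by 5n − 4: here 5·36 − 4 = 176.

176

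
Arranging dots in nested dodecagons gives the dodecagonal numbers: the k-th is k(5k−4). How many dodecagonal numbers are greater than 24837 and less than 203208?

The n-th dodecagonal number is n(5n−4).
Smallest index with value > 24837: n = 71 (giving 24921).
Largest index with value < 203208: n = 201 (giving 201201).
Indices 71 through 201: 131 terms.

131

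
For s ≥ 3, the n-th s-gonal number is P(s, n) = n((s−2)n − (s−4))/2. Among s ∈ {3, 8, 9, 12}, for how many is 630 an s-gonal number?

s = 3: P(3, 35) = 630. ✓
s = 8: P(8, 14) = 560 and P(8, 15) = 645; 630 is not s-gonal.
s = 9: P(9, 13) = 559 and P(9, 14) = 651; 630 is not s-gonal.
s = 12: P(12, 11) = 561 and P(12, 12) = 672; 630 is not s-gonal.
Hits: s ∈ {3} → 1.

1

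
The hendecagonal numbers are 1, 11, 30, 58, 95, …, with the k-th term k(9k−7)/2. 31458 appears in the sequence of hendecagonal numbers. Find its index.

Set n(9n−7)/2 = 31458, giving 9n² − 7n − 62916 = 0.
The discriminant is 49 + 72·31458 = 2265025, and √2265025 = 1505.
So n = (7 + 1505) / 18 = 1512/18 = 84.
Check: 84·(9·84 − 7)/2 = 31458. ✓

84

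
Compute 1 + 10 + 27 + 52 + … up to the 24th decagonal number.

Σ i(4i−3) = 4Σi² − 3Σi over i = 1..24.
Σi = 300 and Σi² = 4900.
4·4900 − 3·300 = 18700.

18700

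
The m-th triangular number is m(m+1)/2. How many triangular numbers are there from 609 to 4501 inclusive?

60

The n-th triangular number is n(n+1)/2.
Smallest index with value ≥ 609: n = 35 (giving 630).
Largest index with value ≤ 4501: n = 94 (giving 4465).
Indices 35 through 94: 60 terms.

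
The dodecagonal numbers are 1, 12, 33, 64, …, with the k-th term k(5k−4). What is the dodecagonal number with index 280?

The 280th dodecagonal number is n(5n−4) with n = 280.
280·(5·280 − 4) = 280·1396 = 390880.

390880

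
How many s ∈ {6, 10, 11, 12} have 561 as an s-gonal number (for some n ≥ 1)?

2

s = 6: P(6, 17) = 561. ✓
s = 10: P(10, 12) = 540 and P(10, 13) = 637; 561 is not s-gonal.
s = 11: P(11, 11) = 506 and P(11, 12) = 606; 561 is not s-gonal.
s = 12: P(12, 11) = 561. ✓
Hits: s ∈ {6, 12} → 2.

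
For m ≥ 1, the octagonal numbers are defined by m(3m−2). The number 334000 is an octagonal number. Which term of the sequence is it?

334

Set n(3n−2) = 334000, giving 3n² − 2n − 334000 = 0.
The discriminant is 4 + 12·334000 = 4008004, and √4008004 = 2002.
So n = (2 + 2002) / 6 = 2004/6 = 334.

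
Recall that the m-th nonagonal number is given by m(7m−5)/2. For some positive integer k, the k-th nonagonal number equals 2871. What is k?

29

Set n(7n−5)/2 = 2871, giving 7n² − 5n − 5742 = 0.
The discriminant is 25 + 56·2871 = 160801, and √160801 = 401.
So n = (5 + 401) / 14 = 406/14 = 29.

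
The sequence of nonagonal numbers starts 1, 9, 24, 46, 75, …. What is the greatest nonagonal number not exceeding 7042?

6975

Solve n(7n−5)/2 ≤ 7042 for integer n.
n = 45 gives 6975 ≤ 7042, while n = 46 gives 7291 > 7042; so the answer is 6975.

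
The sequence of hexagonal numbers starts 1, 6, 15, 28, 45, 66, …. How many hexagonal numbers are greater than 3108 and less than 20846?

The n-th hexagonal number is n(2n−1).
Smallest index with value > 3108: n = 40 (giving 3160).
Largest index with value < 20846: n = 102 (giving 20706).
Indices 40 through 102: 63 terms.

63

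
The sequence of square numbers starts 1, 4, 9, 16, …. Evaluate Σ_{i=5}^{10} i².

355

Σ_{i=5}^{10} i² = 385 − 30 = 355.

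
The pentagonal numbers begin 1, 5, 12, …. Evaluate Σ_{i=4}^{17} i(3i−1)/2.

2583

Σ i(3i−1)/2 = (3Σi² − Σi) / 2 over i = 4..17.
Σi = 153 − 6 = 147 and Σi² = 1785 − 14 = 1771.
(3·1771 − 1·147) / 2 = 5166/2 = 2583.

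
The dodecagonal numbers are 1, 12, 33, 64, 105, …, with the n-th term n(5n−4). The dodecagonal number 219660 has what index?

Set n(5n−4) = 219660, giving 5n² − 4n − 219660 = 0.
The discriminant is 16 + 20·219660 = 4393216, and √4393216 = 2096.
So n = (4 + 2096) / 10 = 2100/10 = 210.

210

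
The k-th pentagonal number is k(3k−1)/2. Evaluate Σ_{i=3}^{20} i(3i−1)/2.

4194

Σ i(3i−1)/2 = (3Σi² − Σi) / 2 over i = 3..20.
Σi = 210 − 3 = 207 and Σi² = 2870 − 5 = 2865.
(3·2865 − 1·207) / 2 = 8388/2 = 4194.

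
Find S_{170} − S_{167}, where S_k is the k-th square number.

170² = 28900 and 167² = 27889.
Difference: 28900 − 27889 = 1011.

1011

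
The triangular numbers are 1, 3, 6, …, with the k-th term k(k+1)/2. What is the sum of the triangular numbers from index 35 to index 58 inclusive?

27080

Σ i(i+1)/2 = (Σi² + Σi) / 2 over i = 35..58.
Σi = 1711 − 595 = 1116 and Σi² = 66729 − 13685 = 53044.
(1·53044 + 1·1116) / 2 = 54160/2 = 27080.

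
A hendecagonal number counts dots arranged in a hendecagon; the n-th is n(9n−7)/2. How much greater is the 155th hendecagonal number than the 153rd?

155·(9·155 − 7)/2 = 107570 and 153·(9·153 − 7)/2 = 104805.
Difference: 107570 − 104805 = 2765.

2765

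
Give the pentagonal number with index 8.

The 8th pentagonal number is n(3n−1)/2 with n = 8.
8·(3·8 − 1)/2 = 8·23/2 = 92.

92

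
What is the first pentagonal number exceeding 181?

Solve n(3n−1)/2 > 181 for integer n.
The largest n with value ≤ 181 is 11 (since 176 ≤ 181 < 210), so the first above is n = 12, value 210.

210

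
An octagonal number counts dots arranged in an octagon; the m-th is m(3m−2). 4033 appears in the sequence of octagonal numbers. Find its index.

37

Set n(3n−2) = 4033, giving 3n² − 2n − 4033 = 0.
The discriminant is 4 + 12·4033 = 48400, and √48400 = 220.
So n = (2 + 220) / 6 = 222/6 = 37.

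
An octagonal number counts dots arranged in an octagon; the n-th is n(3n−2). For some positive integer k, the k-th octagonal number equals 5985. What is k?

45

Set n(3n−2) = 5985, giving 3n² − 2n − 5985 = 0.
The discriminant is 4 + 12·5985 = 71824, and √71824 = 268.
So n = (2 + 268) / 6 = 270/6 = 45.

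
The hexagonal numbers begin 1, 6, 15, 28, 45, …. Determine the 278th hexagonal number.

278·(2·278 − 1) = 278·555 = 154290.

154290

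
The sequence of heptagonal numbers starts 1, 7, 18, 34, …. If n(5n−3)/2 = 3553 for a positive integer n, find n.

Set n(5n−3)/2 = 3553, giving 5n² − 3n − 7106 = 0.
The discriminant is 9 + 40·3553 = 142129, and √142129 = 377.
So n = (3 + 377) / 10 = 380/10 = 38.
Check: 38·(5·38 − 3)/2 = 3553. ✓

38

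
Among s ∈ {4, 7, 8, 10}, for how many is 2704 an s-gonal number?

s = 4: P(4, 52) = 2704. ✓
s = 7: P(7, 33) = 2673 and P(7, 34) = 2839; 2704 is not s-gonal.
s = 8: P(8, 30) = 2640 and P(8, 31) = 2821; 2704 is not s-gonal.
s = 10: P(10, 26) = 2626 and P(10, 27) = 2835; 2704 is not s-gonal.
Hits: s ∈ {4} → 1.

1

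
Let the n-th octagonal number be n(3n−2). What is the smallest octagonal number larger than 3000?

Solve n(3n−2) > 3000 for integer n.
The largest n with value ≤ 3000 is 31 (since 2821 ≤ 3000 < 3008), so the first above is n = 32, value 3008.

3008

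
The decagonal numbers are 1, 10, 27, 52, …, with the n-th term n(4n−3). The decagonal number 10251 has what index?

51

Set n(4n−3) = 10251, giving 4n² − 3n − 10251 = 0.
The discriminant is 9 + 16·10251 = 164025, and √164025 = 405.
So n = (3 + 405) / 8 = 408/8 = 51.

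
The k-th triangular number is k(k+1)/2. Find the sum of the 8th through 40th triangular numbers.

Σ i(i+1)/2 = (Σi² + Σi) / 2 over i = 8..40.
Σi = 820 − 28 = 792 and Σi² = 22140 − 140 = 22000.
(1·22000 + 1·792) / 2 = 22792/2 = 11396.

11396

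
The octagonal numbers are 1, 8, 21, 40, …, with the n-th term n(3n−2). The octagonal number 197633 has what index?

257

Set n(3n−2) = 197633, giving 3n² − 2n − 197633 = 0.
The discriminant is 4 + 12·197633 = 2371600, and √2371600 = 1540.
So n = (2 + 1540) / 6 = 1542/6 = 257.
Check: 257·(3·257 − 2) = 197633. ✓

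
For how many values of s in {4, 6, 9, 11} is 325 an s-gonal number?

2

s = 4: P(4, 18) = 324 and P(4, 19) = 361; 325 is not s-gonal.
s = 6: P(6, 13) = 325. ✓
s = 9: P(9, 10) = 325. ✓
s = 11: P(11, 8) = 260 and P(11, 9) = 333; 325 is not s-gonal.
Hits: s ∈ {6, 9} → 2.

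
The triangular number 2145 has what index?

Set n(n+1)/2 = 2145, giving n² + n − 4290 = 0.
So n = (-1 + 131) / 2 = 130/2 = 65.

65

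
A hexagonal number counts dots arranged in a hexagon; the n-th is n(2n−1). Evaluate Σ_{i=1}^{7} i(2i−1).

252

Σ i(2i−1) = 2Σi² − Σi over i = 1..7.
Σi = 28 and Σi² = 140.
2·140 − 1·28 = 252.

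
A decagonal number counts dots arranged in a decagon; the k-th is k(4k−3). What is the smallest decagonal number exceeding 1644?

Solve n(4n−3) > 1644 for integer n.
The largest n with value ≤ 1644 is 20 (since 1540 ≤ 1644 < 1701), so the first above is n = 21, value 1701.

1701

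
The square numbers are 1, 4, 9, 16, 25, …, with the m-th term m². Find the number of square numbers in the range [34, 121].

The n-th square number is n².
Smallest index with value ≥ 34: n = 6 (giving 36).
Largest index with value ≤ 121: n = 11 (giving 121).
Indices 6 through 11: 6 terms.

6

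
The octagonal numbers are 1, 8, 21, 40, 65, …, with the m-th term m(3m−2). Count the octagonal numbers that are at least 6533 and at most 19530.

The n-th octagonal number is n(3n−2).
Smallest index with value ≥ 6533: n = 47 (giving 6533).
Largest index with value ≤ 19530: n = 81 (giving 19521).
Indices 47 through 81: 35 terms.

35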